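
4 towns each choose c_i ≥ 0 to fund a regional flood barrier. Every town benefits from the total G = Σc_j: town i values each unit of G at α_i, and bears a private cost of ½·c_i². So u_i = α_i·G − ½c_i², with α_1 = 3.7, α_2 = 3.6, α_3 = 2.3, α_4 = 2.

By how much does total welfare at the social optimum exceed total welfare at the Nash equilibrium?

Town i's FOC: ∂u_i/∂c_i = α_i − c_i = 0, so c_i* = α_i.
NE contributions = (3.7, 3.6, 2.3, 2); G = 11.6.
W^NE = (Σα)·G − ½Σα_i² = 11.6² − ½·35.94 = 116.59.
Planner sets c_i = Σα_j = 11.6 for every i, so G^SO = 4·11.6 = 46.4.
W^SO = (Σα)·G^SO − ½·4·(Σα)² = (4/2)·11.6² = 269.12.
Deadweight loss = W^SO − W^NE = 152.53.

152.53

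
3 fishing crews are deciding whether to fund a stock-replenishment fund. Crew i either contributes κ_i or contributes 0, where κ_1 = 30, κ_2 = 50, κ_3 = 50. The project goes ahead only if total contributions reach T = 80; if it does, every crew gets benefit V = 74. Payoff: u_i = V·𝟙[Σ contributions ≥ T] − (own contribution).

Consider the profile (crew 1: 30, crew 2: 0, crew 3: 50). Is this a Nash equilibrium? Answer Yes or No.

Total = 80 ≥ 80: provided.
Crew 1 (pledges 30, payoff 44): dropping to 0 → total 50, payoff 0. No gain.
Crew 2 (pledges 0, payoff 74): pledging 50 → total 130, payoff 24. No gain.
Crew 3 (pledges 50, payoff 24): dropping to 0 → total 30, payoff 0. No gain.

Yes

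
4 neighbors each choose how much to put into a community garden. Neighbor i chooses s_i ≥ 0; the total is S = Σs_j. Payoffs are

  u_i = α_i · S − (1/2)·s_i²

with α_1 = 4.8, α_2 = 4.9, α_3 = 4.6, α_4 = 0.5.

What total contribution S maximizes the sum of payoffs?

59.2

Planner FOC: ∂(Σu_j)/∂s_i = (Σα_j) − s_i = 0, so s_i^SO = Σα_j = 14.8 for every i; S^SO = 59.2.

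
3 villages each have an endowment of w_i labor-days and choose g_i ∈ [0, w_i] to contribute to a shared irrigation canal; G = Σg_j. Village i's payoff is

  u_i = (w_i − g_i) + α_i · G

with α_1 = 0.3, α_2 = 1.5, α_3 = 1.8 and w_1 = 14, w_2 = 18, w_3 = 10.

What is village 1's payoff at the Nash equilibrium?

∂u_i/∂g_i = α_i − 1, so village i contributes w_i if α_i > 1, else 0.
α_i > 1 for i ∈ {2, 3}; NE contributions (0, 18, 10), G = 28.
u_1 = (14 − 0) + 0.3·28 = 22.4.

22.4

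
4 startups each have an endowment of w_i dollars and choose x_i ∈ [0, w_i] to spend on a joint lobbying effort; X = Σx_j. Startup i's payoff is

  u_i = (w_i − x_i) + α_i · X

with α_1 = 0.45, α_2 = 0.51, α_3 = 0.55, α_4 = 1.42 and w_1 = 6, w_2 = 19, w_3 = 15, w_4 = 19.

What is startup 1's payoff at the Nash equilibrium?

∂u_i/∂x_i = α_i − 1, so startup i contributes w_i if α_i > 1, else 0.
α_i > 1 for i ∈ {4}; NE contributions (0, 0, 0, 19), X = 19.
u_1 = (6 − 0) + 0.45·19 = 14.55.

14.55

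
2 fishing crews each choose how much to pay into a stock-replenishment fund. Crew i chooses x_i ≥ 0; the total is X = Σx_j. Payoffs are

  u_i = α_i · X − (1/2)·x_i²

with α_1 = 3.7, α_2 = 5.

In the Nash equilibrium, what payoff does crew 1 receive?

25.345

Crew i's FOC: ∂u_i/∂x_i = α_i − x_i = 0, so x_i* = α_i.
NE contributions = (3.7, 5); X = 8.7.
u_1 = α_1·X − ½·(x_1)² = 3.7·8.7 − ½·3.7² = 25.345.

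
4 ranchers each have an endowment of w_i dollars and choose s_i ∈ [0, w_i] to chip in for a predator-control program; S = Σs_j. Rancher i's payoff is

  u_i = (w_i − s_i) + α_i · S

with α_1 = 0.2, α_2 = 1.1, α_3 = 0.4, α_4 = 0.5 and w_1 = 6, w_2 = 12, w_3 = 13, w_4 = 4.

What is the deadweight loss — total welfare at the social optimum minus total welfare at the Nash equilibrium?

27.6

∂u_i/∂s_i = α_i − 1, so rancher i contributes w_i if α_i > 1, else 0.
α_i > 1 for i ∈ {2}; NE contributions (0, 12, 0, 0), S = 12.
W^NE = Σw_i − S^NE + (Σα_i)·S^NE = 35 + 1.2·12 = 49.4.
Planner: ∂(Σu_j)/∂s_i = Σα_j − 1 = 1.2 > 0, so everyone contributes w_i; S^SO = 35, W^SO = 35 + 1.2·35 = 77.
Deadweight loss = 27.6.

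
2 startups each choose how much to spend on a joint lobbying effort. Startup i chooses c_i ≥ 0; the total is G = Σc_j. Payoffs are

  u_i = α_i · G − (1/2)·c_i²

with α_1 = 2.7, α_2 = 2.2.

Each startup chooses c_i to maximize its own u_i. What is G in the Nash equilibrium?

4.9

Startup i's FOC: ∂u_i/∂c_i = α_i − c_i = 0, so c_i* = α_i.
NE contributions = (2.7, 2.2); G = 4.9.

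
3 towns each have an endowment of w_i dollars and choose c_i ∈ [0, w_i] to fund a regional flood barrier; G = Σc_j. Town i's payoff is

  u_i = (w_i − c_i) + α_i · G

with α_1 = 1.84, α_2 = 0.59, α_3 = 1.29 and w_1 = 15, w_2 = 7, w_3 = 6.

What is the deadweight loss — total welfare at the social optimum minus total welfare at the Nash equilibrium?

∂u_i/∂c_i = α_i − 1, so town i contributes w_i if α_i > 1, else 0.
α_i > 1 for i ∈ {1, 3}; NE contributions (15, 0, 6), G = 21.
W^NE = Σw_i − G^NE + (Σα_i)·G^NE = 28 + 2.72·21 = 85.12.
Planner: ∂(Σu_j)/∂c_i = Σα_j − 1 = 2.72 > 0, so everyone contributes w_i; G^SO = 28, W^SO = 28 + 2.72·28 = 104.16.
Deadweight loss = 19.04.

19.04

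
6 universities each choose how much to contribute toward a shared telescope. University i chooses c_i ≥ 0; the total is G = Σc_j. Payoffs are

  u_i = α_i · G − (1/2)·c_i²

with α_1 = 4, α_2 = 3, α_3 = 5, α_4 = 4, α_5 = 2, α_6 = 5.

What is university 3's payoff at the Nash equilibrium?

University i's FOC: ∂u_i/∂c_i = α_i − c_i = 0, so c_i* = α_i.
NE contributions = (4, 3, 5, 4, 2, 5); G = 23.
u_3 = α_3·G − ½·(c_3)² = 5·23 − ½·5² = 102.5.

102.5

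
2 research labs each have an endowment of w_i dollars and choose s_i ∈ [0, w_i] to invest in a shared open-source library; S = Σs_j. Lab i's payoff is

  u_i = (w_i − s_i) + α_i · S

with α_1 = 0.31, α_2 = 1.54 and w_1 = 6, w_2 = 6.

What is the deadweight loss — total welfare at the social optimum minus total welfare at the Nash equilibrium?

5.1

∂u_i/∂s_i = α_i − 1, so lab i contributes w_i if α_i > 1, else 0.
α_i > 1 for i ∈ {2}; NE contributions (0, 6), S = 6.
W^NE = Σw_i − S^NE + (Σα_i)·S^NE = 12 + 0.85·6 = 17.1.
Planner: ∂(Σu_j)/∂s_i = Σα_j − 1 = 0.85 > 0, so everyone contributes w_i; S^SO = 12, W^SO = 12 + 0.85·12 = 22.2.
Deadweight loss = 5.1.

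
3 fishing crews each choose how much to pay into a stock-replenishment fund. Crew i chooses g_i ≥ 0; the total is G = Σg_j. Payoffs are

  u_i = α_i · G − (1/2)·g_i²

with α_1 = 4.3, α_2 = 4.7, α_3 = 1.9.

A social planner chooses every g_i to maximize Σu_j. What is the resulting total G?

32.7

Planner FOC: ∂(Σu_j)/∂g_i = (Σα_j) − g_i = 0, so g_i^SO = Σα_j = 10.9 for every i; G^SO = 32.7.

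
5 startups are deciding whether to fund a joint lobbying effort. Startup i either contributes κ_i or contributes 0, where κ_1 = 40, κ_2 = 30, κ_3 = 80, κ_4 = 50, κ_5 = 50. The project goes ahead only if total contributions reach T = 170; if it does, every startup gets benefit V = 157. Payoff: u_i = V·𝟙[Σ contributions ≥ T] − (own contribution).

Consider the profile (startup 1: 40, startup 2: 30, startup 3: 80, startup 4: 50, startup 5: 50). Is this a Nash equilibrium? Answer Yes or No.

No

Total = 250 ≥ 170: provided.
Startup 1 (pledges 40, payoff 117): dropping to 0 → total 210, payoff 157. Profitable deviation.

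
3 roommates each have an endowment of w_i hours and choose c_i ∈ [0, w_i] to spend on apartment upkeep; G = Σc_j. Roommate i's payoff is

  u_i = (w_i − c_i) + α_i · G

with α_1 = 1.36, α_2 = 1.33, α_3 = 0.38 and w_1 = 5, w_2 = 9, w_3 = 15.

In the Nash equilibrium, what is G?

∂u_i/∂c_i = α_i − 1, so roommate i contributes w_i if α_i > 1, else 0.
α_i > 1 for i ∈ {1, 2}; NE contributions (5, 9, 0), G = 14.

14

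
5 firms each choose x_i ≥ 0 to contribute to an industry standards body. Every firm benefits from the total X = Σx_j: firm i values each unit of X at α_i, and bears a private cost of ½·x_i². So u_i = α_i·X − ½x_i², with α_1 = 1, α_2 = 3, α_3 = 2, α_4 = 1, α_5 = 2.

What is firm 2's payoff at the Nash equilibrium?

Firm i's FOC: ∂u_i/∂x_i = α_i − x_i = 0, so x_i* = α_i.
NE contributions = (1, 3, 2, 1, 2); X = 9.
u_2 = α_2·X − ½·(x_2)² = 3·9 − ½·3² = 22.5.

22.5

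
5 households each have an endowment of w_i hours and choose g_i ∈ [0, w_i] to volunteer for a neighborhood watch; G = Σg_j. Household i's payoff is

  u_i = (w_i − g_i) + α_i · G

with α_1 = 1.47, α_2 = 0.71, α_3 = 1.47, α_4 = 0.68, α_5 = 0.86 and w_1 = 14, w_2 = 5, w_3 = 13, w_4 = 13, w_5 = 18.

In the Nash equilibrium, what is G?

∂u_i/∂g_i = α_i − 1, so household i contributes w_i if α_i > 1, else 0.
α_i > 1 for i ∈ {1, 3}; NE contributions (14, 0, 13, 0, 0), G = 27.

27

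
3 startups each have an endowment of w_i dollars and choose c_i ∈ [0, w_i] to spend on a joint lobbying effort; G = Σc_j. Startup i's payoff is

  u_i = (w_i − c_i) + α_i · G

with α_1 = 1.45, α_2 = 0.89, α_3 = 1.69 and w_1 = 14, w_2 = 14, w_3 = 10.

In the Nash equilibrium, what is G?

∂u_i/∂c_i = α_i − 1, so startup i contributes w_i if α_i > 1, else 0.
α_i > 1 for i ∈ {1, 3}; NE contributions (14, 0, 10), G = 24.

24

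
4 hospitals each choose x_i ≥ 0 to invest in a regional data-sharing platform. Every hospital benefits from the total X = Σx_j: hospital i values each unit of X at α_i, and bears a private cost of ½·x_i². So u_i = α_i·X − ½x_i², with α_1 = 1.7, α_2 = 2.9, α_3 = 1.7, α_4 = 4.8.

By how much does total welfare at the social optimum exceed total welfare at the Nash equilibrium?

Hospital i's FOC: ∂u_i/∂x_i = α_i − x_i = 0, so x_i* = α_i.
NE contributions = (1.7, 2.9, 1.7, 4.8); X = 11.1.
W^NE = (Σα)·X − ½Σα_i² = 11.1² − ½·37.23 = 104.595.
Planner sets x_i = Σα_j = 11.1 for every i, so X^SO = 4·11.1 = 44.4.
W^SO = (Σα)·X^SO − ½·4·(Σα)² = (4/2)·11.1² = 246.42.
Deadweight loss = W^SO − W^NE = 141.825.

141.825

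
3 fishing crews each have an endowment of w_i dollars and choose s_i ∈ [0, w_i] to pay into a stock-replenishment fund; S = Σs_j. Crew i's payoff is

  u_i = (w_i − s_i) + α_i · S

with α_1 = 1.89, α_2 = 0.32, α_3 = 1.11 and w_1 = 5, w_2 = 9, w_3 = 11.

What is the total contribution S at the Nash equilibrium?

16

∂u_i/∂s_i = α_i − 1, so crew i contributes w_i if α_i > 1, else 0.
α_i > 1 for i ∈ {1, 3}; NE contributions (5, 0, 11), S = 16.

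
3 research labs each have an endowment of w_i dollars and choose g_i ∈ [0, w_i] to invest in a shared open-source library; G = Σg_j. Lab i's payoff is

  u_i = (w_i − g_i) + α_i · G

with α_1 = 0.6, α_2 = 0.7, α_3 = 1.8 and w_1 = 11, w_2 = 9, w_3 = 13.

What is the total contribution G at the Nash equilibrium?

13

∂u_i/∂g_i = α_i − 1, so lab i contributes w_i if α_i > 1, else 0.
α_i > 1 for i ∈ {3}; NE contributions (0, 0, 13), G = 13.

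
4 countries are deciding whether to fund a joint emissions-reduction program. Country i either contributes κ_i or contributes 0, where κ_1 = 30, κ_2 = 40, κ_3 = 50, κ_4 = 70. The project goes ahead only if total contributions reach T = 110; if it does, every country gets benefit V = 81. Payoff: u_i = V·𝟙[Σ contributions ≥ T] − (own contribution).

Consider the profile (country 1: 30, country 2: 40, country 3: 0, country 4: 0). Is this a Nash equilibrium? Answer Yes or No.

No

Total = 70 < 110: not provided.
Country 1 (pledges 30, payoff -30): dropping to 0 → total 40, payoff 0. Profitable deviation.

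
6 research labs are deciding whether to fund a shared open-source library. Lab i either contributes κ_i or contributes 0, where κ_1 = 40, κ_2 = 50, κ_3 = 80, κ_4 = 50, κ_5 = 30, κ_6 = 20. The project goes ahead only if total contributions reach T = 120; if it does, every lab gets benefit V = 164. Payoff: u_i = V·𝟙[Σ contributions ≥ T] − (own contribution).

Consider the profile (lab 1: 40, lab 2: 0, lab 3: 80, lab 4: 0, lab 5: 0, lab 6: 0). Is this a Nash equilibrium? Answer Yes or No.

Total = 120 ≥ 120: provided.
Lab 1 (pledges 40, payoff 124): dropping to 0 → total 80, payoff 0. No gain.
Lab 2 (pledges 0, payoff 164): pledging 50 → total 170, payoff 114. No gain.
Lab 3 (pledges 80, payoff 84): dropping to 0 → total 40, payoff 0. No gain.
Lab 4 (pledges 0, payoff 164): pledging 50 → total 170, payoff 114. No gain.
Lab 5 (pledges 0, payoff 164): pledging 30 → total 150, payoff 134. No gain.
Lab 6 (pledges 0, payoff 164): pledging 20 → total 140, payoff 144. No gain.

Yes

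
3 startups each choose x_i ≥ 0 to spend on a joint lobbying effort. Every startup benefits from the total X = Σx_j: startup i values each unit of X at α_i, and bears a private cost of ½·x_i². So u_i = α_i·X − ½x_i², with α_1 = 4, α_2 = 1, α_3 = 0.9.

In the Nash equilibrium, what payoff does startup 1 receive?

Startup i's FOC: ∂u_i/∂x_i = α_i − x_i = 0, so x_i* = α_i.
NE contributions = (4, 1, 0.9); X = 5.9.
u_1 = α_1·X − ½·(x_1)² = 4·5.9 − ½·4² = 15.6.

15.6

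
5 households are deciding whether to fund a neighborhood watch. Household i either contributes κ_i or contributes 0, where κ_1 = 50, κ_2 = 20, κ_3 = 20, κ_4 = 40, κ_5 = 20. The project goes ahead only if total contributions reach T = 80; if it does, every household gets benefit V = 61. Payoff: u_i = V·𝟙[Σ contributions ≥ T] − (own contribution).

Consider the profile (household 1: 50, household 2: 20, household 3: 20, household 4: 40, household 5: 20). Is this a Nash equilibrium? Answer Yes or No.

Total = 150 ≥ 80: provided.
Household 1 (pledges 50, payoff 11): dropping to 0 → total 100, payoff 61. Profitable deviation.

No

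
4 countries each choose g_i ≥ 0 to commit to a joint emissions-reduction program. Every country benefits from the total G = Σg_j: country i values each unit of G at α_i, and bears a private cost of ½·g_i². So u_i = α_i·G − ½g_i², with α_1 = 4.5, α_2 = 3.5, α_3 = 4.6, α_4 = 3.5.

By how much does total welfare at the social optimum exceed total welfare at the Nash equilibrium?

292.165

Country i's FOC: ∂u_i/∂g_i = α_i − g_i = 0, so g_i* = α_i.
NE contributions = (4.5, 3.5, 4.6, 3.5); G = 16.1.
W^NE = (Σα)·G − ½Σα_i² = 16.1² − ½·65.91 = 226.255.
Planner sets g_i = Σα_j = 16.1 for every i, so G^SO = 4·16.1 = 64.4.
W^SO = (Σα)·G^SO − ½·4·(Σα)² = (4/2)·16.1² = 518.42.
Deadweight loss = W^SO − W^NE = 292.165.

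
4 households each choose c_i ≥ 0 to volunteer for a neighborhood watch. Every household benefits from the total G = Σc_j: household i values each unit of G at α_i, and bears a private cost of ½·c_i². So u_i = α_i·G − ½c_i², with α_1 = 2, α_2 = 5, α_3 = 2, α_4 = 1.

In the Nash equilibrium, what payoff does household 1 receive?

18

Household i's FOC: ∂u_i/∂c_i = α_i − c_i = 0, so c_i* = α_i.
NE contributions = (2, 5, 2, 1); G = 10.
u_1 = α_1·G − ½·(c_1)² = 2·10 − ½·2² = 18.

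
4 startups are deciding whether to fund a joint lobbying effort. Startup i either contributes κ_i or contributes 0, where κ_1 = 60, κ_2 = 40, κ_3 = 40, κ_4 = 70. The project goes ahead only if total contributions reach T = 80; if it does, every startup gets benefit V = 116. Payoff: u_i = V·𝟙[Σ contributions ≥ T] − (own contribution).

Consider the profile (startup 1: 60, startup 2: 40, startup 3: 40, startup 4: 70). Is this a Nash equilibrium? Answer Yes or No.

No

Total = 210 ≥ 80: provided.
Startup 1 (pledges 60, payoff 56): dropping to 0 → total 150, payoff 116. Profitable deviation.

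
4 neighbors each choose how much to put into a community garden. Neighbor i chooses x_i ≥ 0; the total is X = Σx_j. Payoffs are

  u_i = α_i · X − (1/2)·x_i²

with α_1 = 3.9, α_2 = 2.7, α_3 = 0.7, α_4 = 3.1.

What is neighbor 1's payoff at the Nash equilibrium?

Neighbor i's FOC: ∂u_i/∂x_i = α_i − x_i = 0, so x_i* = α_i.
NE contributions = (3.9, 2.7, 0.7, 3.1); X = 10.4.
u_1 = α_1·X − ½·(x_1)² = 3.9·10.4 − ½·3.9² = 32.955.

32.955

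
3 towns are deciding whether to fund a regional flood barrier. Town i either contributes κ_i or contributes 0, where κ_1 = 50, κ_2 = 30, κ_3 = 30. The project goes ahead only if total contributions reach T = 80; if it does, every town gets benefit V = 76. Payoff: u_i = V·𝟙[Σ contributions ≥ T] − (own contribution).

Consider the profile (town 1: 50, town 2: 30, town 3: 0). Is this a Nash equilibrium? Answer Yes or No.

Total = 80 ≥ 80: provided.
Town 1 (pledges 50, payoff 26): dropping to 0 → total 30, payoff 0. No gain.
Town 2 (pledges 30, payoff 46): dropping to 0 → total 50, payoff 0. No gain.
Town 3 (pledges 0, payoff 76): pledging 30 → total 110, payoff 46. No gain.

Yes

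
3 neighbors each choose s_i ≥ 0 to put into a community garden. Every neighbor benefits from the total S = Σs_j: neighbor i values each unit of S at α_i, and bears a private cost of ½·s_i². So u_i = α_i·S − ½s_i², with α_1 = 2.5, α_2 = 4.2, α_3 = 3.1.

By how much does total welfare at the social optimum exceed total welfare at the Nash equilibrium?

Neighbor i's FOC: ∂u_i/∂s_i = α_i − s_i = 0, so s_i* = α_i.
NE contributions = (2.5, 4.2, 3.1); S = 9.8.
W^NE = (Σα)·S − ½Σα_i² = 9.8² − ½·33.5 = 79.29.
Planner sets s_i = Σα_j = 9.8 for every i, so S^SO = 3·9.8 = 29.4.
W^SO = (Σα)·S^SO − ½·3·(Σα)² = (3/2)·9.8² = 144.06.
Deadweight loss = W^SO − W^NE = 64.77.

64.77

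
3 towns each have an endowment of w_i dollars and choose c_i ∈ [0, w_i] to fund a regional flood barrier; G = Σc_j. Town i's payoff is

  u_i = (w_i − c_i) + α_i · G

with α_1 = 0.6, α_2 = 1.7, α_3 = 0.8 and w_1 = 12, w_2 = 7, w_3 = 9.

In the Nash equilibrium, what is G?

7

∂u_i/∂c_i = α_i − 1, so town i contributes w_i if α_i > 1, else 0.
α_i > 1 for i ∈ {2}; NE contributions (0, 7, 0), G = 7.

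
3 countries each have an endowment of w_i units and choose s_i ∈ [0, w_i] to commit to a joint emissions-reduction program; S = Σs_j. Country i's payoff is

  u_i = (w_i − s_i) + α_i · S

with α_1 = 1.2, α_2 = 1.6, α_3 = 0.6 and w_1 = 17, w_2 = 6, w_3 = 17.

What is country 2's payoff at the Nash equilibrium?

∂u_i/∂s_i = α_i − 1, so country i contributes w_i if α_i > 1, else 0.
α_i > 1 for i ∈ {1, 2}; NE contributions (17, 6, 0), S = 23.
u_2 = (6 − 6) + 1.6·23 = 36.8.

36.8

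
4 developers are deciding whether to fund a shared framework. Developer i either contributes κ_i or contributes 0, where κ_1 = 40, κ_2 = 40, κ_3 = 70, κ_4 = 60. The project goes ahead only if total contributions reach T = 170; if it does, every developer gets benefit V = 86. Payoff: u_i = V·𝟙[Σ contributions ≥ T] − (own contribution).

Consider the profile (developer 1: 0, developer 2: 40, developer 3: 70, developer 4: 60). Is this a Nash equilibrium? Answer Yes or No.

Yes

Total = 170 ≥ 170: provided.
Developer 1 (pledges 0, payoff 86): pledging 40 → total 210, payoff 46. No gain.
Developer 2 (pledges 40, payoff 46): dropping to 0 → total 130, payoff 0. No gain.
Developer 3 (pledges 70, payoff 16): dropping to 0 → total 100, payoff 0. No gain.
Developer 4 (pledges 60, payoff 26): dropping to 0 → total 110, payoff 0. No gain.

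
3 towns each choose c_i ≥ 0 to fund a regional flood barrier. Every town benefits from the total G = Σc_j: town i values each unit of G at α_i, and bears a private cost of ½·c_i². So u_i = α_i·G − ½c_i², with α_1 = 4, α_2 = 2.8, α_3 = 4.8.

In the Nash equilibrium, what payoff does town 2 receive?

Town i's FOC: ∂u_i/∂c_i = α_i − c_i = 0, so c_i* = α_i.
NE contributions = (4, 2.8, 4.8); G = 11.6.
u_2 = α_2·G − ½·(c_2)² = 2.8·11.6 − ½·2.8² = 28.56.

28.56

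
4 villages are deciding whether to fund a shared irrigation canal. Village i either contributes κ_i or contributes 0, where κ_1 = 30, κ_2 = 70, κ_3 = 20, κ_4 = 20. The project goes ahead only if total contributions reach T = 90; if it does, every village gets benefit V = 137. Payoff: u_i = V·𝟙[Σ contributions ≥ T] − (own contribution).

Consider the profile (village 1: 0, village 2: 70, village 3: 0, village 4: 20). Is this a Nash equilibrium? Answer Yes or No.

Yes

Total = 90 ≥ 90: provided.
Village 1 (pledges 0, payoff 137): pledging 30 → total 120, payoff 107. No gain.
Village 2 (pledges 70, payoff 67): dropping to 0 → total 20, payoff 0. No gain.
Village 3 (pledges 0, payoff 137): pledging 20 → total 110, payoff 117. No gain.
Village 4 (pledges 20, payoff 117): dropping to 0 → total 70, payoff 0. No gain.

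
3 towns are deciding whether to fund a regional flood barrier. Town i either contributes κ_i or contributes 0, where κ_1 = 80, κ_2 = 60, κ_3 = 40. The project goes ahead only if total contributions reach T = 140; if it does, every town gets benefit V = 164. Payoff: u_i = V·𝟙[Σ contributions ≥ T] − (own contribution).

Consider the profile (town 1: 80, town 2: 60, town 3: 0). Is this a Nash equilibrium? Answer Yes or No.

Yes

Total = 140 ≥ 140: provided.
Town 1 (pledges 80, payoff 84): dropping to 0 → total 60, payoff 0. No gain.
Town 2 (pledges 60, payoff 104): dropping to 0 → total 80, payoff 0. No gain.
Town 3 (pledges 0, payoff 164): pledging 40 → total 180, payoff 124. No gain.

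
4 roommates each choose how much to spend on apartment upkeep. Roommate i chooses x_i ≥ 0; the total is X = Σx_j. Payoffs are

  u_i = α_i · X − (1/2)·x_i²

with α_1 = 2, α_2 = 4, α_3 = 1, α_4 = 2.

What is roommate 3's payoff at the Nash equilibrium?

Roommate i's FOC: ∂u_i/∂x_i = α_i − x_i = 0, so x_i* = α_i.
NE contributions = (2, 4, 1, 2); X = 9.
u_3 = α_3·X − ½·(x_3)² = 1·9 − ½·1² = 8.5.

8.5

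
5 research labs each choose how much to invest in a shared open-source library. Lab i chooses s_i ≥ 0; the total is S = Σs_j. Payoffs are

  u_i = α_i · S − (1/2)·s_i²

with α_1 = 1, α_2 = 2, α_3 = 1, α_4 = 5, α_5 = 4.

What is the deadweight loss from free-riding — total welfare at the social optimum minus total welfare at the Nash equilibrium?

Lab i's FOC: ∂u_i/∂s_i = α_i − s_i = 0, so s_i* = α_i.
NE contributions = (1, 2, 1, 5, 4); S = 13.
W^NE = (Σα)·S − ½Σα_i² = 13² − ½·47 = 145.5.
Planner sets s_i = Σα_j = 13 for every i, so S^SO = 5·13 = 65.
W^SO = (Σα)·S^SO − ½·5·(Σα)² = (5/2)·13² = 422.5.
Deadweight loss = W^SO − W^NE = 277.

277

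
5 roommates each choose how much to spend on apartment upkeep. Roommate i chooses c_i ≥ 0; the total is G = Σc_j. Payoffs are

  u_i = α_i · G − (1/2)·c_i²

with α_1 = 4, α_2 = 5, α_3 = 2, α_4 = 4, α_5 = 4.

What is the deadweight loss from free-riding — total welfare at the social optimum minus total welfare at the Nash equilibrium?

Roommate i's FOC: ∂u_i/∂c_i = α_i − c_i = 0, so c_i* = α_i.
NE contributions = (4, 5, 2, 4, 4); G = 19.
W^NE = (Σα)·G − ½Σα_i² = 19² − ½·77 = 322.5.
Planner sets c_i = Σα_j = 19 for every i, so G^SO = 5·19 = 95.
W^SO = (Σα)·G^SO − ½·5·(Σα)² = (5/2)·19² = 902.5.
Deadweight loss = W^SO − W^NE = 580.

580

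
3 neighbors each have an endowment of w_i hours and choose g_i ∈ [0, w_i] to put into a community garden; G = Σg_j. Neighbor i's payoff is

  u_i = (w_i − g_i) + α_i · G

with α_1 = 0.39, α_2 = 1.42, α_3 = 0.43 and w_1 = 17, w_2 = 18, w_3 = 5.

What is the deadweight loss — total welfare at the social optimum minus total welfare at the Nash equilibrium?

∂u_i/∂g_i = α_i − 1, so neighbor i contributes w_i if α_i > 1, else 0.
α_i > 1 for i ∈ {2}; NE contributions (0, 18, 0), G = 18.
W^NE = Σw_i − G^NE + (Σα_i)·G^NE = 40 + 1.24·18 = 62.32.
Planner: ∂(Σu_j)/∂g_i = Σα_j − 1 = 1.24 > 0, so everyone contributes w_i; G^SO = 40, W^SO = 40 + 1.24·40 = 89.6.
Deadweight loss = 27.28.

27.28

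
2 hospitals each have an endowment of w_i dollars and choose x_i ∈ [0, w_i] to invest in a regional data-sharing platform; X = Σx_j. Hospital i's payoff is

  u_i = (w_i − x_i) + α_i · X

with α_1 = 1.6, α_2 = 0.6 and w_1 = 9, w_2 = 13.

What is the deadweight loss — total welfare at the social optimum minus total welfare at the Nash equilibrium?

15.6

∂u_i/∂x_i = α_i − 1, so hospital i contributes w_i if α_i > 1, else 0.
α_i > 1 for i ∈ {1}; NE contributions (9, 0), X = 9.
W^NE = Σw_i − X^NE + (Σα_i)·X^NE = 22 + 1.2·9 = 32.8.
Planner: ∂(Σu_j)/∂x_i = Σα_j − 1 = 1.2 > 0, so everyone contributes w_i; X^SO = 22, W^SO = 22 + 1.2·22 = 48.4.
Deadweight loss = 15.6.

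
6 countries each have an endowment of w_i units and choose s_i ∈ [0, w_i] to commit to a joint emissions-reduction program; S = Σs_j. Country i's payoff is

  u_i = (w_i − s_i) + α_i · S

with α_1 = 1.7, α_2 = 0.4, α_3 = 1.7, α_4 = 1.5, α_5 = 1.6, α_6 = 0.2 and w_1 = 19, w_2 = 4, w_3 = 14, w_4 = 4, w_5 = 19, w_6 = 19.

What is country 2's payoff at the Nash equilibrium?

∂u_i/∂s_i = α_i − 1, so country i contributes w_i if α_i > 1, else 0.
α_i > 1 for i ∈ {1, 3, 4, 5}; NE contributions (19, 0, 14, 4, 19, 0), S = 56.
u_2 = (4 − 0) + 0.4·56 = 26.4.

26.4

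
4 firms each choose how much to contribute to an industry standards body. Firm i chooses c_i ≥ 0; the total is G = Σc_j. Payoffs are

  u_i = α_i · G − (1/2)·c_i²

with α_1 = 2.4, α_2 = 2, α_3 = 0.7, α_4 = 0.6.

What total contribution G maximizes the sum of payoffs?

Planner FOC: ∂(Σu_j)/∂c_i = (Σα_j) − c_i = 0, so c_i^SO = Σα_j = 5.7 for every i; G^SO = 22.8.

22.8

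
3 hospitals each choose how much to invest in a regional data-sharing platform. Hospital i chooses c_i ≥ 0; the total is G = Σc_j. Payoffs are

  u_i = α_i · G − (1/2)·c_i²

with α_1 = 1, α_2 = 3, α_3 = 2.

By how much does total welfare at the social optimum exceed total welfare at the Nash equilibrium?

Hospital i's FOC: ∂u_i/∂c_i = α_i − c_i = 0, so c_i* = α_i.
NE contributions = (1, 3, 2); G = 6.
W^NE = (Σα)·G − ½Σα_i² = 6² − ½·14 = 29.
Planner sets c_i = Σα_j = 6 for every i, so G^SO = 3·6 = 18.
W^SO = (Σα)·G^SO − ½·3·(Σα)² = (3/2)·6² = 54.
Deadweight loss = W^SO − W^NE = 25.

25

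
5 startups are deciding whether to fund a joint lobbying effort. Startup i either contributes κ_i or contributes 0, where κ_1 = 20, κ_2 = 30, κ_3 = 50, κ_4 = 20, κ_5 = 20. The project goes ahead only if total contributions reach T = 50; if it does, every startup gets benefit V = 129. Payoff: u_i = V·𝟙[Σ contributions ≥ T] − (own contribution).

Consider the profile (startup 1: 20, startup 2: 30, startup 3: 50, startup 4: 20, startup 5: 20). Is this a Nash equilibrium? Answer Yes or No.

No

Total = 140 ≥ 50: provided.
Startup 1 (pledges 20, payoff 109): dropping to 0 → total 120, payoff 129. Profitable deviation.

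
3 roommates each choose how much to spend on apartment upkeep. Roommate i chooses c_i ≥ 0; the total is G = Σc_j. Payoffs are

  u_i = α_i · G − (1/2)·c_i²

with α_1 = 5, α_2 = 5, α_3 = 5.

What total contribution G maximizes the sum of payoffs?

Planner FOC: ∂(Σu_j)/∂c_i = (Σα_j) − c_i = 0, so c_i^SO = Σα_j = 15 for every i; G^SO = 45.

45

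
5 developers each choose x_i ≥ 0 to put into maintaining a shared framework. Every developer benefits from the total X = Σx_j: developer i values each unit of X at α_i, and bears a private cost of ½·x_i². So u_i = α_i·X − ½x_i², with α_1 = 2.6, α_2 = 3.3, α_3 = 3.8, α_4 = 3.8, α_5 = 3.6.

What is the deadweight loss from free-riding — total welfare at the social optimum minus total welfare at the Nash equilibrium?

468.36

Developer i's FOC: ∂u_i/∂x_i = α_i − x_i = 0, so x_i* = α_i.
NE contributions = (2.6, 3.3, 3.8, 3.8, 3.6); X = 17.1.
W^NE = (Σα)·X − ½Σα_i² = 17.1² − ½·59.49 = 262.665.
Planner sets x_i = Σα_j = 17.1 for every i, so X^SO = 5·17.1 = 85.5.
W^SO = (Σα)·X^SO − ½·5·(Σα)² = (5/2)·17.1² = 731.025.
Deadweight loss = W^SO − W^NE = 468.36.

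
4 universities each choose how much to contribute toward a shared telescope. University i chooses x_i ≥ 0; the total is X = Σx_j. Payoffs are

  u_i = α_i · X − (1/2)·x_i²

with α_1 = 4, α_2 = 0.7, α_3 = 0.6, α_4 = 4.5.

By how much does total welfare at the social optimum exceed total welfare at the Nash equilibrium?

University i's FOC: ∂u_i/∂x_i = α_i − x_i = 0, so x_i* = α_i.
NE contributions = (4, 0.7, 0.6, 4.5); X = 9.8.
W^NE = (Σα)·X − ½Σα_i² = 9.8² − ½·37.1 = 77.49.
Planner sets x_i = Σα_j = 9.8 for every i, so X^SO = 4·9.8 = 39.2.
W^SO = (Σα)·X^SO − ½·4·(Σα)² = (4/2)·9.8² = 192.08.
Deadweight loss = W^SO − W^NE = 114.59.

114.59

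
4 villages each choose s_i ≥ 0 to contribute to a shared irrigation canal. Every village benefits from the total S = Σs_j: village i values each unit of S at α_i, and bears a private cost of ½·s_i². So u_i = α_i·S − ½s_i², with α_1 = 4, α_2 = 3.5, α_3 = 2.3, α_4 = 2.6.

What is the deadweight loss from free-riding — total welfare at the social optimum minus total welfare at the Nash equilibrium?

Village i's FOC: ∂u_i/∂s_i = α_i − s_i = 0, so s_i* = α_i.
NE contributions = (4, 3.5, 2.3, 2.6); S = 12.4.
W^NE = (Σα)·S − ½Σα_i² = 12.4² − ½·40.3 = 133.61.
Planner sets s_i = Σα_j = 12.4 for every i, so S^SO = 4·12.4 = 49.6.
W^SO = (Σα)·S^SO − ½·4·(Σα)² = (4/2)·12.4² = 307.52.
Deadweight loss = W^SO − W^NE = 173.91.

173.91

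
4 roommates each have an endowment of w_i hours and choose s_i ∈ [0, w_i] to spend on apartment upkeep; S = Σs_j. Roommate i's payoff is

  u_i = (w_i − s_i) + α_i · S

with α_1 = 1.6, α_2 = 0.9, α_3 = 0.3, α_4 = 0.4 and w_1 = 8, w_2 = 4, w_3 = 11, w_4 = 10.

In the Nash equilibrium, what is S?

8

∂u_i/∂s_i = α_i − 1, so roommate i contributes w_i if α_i > 1, else 0.
α_i > 1 for i ∈ {1}; NE contributions (8, 0, 0, 0), S = 8.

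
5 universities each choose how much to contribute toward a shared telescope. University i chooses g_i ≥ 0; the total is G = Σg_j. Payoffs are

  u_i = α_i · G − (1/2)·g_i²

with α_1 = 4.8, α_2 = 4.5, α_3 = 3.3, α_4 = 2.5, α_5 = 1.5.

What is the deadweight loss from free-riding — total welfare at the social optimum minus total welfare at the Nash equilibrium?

University i's FOC: ∂u_i/∂g_i = α_i − g_i = 0, so g_i* = α_i.
NE contributions = (4.8, 4.5, 3.3, 2.5, 1.5); G = 16.6.
W^NE = (Σα)·G − ½Σα_i² = 16.6² − ½·62.68 = 244.22.
Planner sets g_i = Σα_j = 16.6 for every i, so G^SO = 5·16.6 = 83.
W^SO = (Σα)·G^SO − ½·5·(Σα)² = (5/2)·16.6² = 688.9.
Deadweight loss = W^SO − W^NE = 444.68.

444.68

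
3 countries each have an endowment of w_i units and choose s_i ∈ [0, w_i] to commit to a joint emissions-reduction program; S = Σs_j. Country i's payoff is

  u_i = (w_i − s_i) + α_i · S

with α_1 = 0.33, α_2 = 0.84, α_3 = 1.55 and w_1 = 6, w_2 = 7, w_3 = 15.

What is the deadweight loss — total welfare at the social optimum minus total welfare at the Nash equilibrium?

22.36

∂u_i/∂s_i = α_i − 1, so country i contributes w_i if α_i > 1, else 0.
α_i > 1 for i ∈ {3}; NE contributions (0, 0, 15), S = 15.
W^NE = Σw_i − S^NE + (Σα_i)·S^NE = 28 + 1.72·15 = 53.8.
Planner: ∂(Σu_j)/∂s_i = Σα_j − 1 = 1.72 > 0, so everyone contributes w_i; S^SO = 28, W^SO = 28 + 1.72·28 = 76.16.
Deadweight loss = 22.36.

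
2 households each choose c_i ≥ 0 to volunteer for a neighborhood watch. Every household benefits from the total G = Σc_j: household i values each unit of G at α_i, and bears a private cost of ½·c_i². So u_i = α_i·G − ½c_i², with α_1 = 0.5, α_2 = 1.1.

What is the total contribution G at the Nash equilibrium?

1.6

Household i's FOC: ∂u_i/∂c_i = α_i − c_i = 0, so c_i* = α_i.
NE contributions = (0.5, 1.1); G = 1.6.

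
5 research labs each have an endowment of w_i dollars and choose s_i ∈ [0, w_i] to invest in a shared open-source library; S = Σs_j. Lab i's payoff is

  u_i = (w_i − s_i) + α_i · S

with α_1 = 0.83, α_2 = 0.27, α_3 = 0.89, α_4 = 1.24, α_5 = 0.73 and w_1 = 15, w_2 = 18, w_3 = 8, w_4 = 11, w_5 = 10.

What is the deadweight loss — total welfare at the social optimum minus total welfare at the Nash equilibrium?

150.96

∂u_i/∂s_i = α_i − 1, so lab i contributes w_i if α_i > 1, else 0.
α_i > 1 for i ∈ {4}; NE contributions (0, 0, 0, 11, 0), S = 11.
W^NE = Σw_i − S^NE + (Σα_i)·S^NE = 62 + 2.96·11 = 94.56.
Planner: ∂(Σu_j)/∂s_i = Σα_j − 1 = 2.96 > 0, so everyone contributes w_i; S^SO = 62, W^SO = 62 + 2.96·62 = 245.52.
Deadweight loss = 150.96.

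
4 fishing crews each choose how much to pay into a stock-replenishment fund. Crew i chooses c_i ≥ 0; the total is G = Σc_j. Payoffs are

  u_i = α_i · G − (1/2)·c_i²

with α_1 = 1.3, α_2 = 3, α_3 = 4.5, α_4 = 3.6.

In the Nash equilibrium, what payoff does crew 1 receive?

Crew i's FOC: ∂u_i/∂c_i = α_i − c_i = 0, so c_i* = α_i.
NE contributions = (1.3, 3, 4.5, 3.6); G = 12.4.
u_1 = α_1·G − ½·(c_1)² = 1.3·12.4 − ½·1.3² = 15.275.

15.275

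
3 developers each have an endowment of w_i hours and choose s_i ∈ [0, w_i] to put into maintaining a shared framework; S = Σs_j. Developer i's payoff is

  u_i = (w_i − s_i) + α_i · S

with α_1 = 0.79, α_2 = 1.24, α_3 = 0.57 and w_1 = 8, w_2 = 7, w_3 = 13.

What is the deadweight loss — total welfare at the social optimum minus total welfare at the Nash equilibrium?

∂u_i/∂s_i = α_i − 1, so developer i contributes w_i if α_i > 1, else 0.
α_i > 1 for i ∈ {2}; NE contributions (0, 7, 0), S = 7.
W^NE = Σw_i − S^NE + (Σα_i)·S^NE = 28 + 1.6·7 = 39.2.
Planner: ∂(Σu_j)/∂s_i = Σα_j − 1 = 1.6 > 0, so everyone contributes w_i; S^SO = 28, W^SO = 28 + 1.6·28 = 72.8.
Deadweight loss = 33.6.

33.6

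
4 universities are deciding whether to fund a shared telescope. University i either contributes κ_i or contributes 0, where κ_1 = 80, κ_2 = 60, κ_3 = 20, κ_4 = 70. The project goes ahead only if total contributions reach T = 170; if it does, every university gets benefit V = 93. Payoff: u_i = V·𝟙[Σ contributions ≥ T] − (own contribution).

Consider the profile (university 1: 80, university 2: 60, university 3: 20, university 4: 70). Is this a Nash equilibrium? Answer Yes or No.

No

Total = 230 ≥ 170: provided.
University 1 (pledges 80, payoff 13): dropping to 0 → total 150, payoff 0. No gain.
University 2 (pledges 60, payoff 33): dropping to 0 → total 170, payoff 93. Profitable deviation.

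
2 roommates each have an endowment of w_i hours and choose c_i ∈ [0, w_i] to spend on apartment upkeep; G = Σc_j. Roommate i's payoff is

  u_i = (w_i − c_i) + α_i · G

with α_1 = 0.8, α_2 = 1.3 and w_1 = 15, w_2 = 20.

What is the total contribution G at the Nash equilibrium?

20

∂u_i/∂c_i = α_i − 1, so roommate i contributes w_i if α_i > 1, else 0.
α_i > 1 for i ∈ {2}; NE contributions (0, 20), G = 20.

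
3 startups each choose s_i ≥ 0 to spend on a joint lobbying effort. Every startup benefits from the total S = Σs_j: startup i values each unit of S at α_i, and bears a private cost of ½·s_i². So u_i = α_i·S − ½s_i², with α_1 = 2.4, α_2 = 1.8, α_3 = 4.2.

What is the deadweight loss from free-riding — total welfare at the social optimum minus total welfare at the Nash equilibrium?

Startup i's FOC: ∂u_i/∂s_i = α_i − s_i = 0, so s_i* = α_i.
NE contributions = (2.4, 1.8, 4.2); S = 8.4.
W^NE = (Σα)·S − ½Σα_i² = 8.4² − ½·26.64 = 57.24.
Planner sets s_i = Σα_j = 8.4 for every i, so S^SO = 3·8.4 = 25.2.
W^SO = (Σα)·S^SO − ½·3·(Σα)² = (3/2)·8.4² = 105.84.
Deadweight loss = W^SO − W^NE = 48.6.

48.6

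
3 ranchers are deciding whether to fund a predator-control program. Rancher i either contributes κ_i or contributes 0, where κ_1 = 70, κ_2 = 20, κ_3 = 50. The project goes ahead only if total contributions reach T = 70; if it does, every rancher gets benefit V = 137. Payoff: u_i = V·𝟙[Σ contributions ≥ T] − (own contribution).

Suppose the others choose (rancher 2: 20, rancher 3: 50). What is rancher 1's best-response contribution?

Others' total = 70 ≥ 70; contributing adds cost 70 for no extra benefit.
Best response: 0.

0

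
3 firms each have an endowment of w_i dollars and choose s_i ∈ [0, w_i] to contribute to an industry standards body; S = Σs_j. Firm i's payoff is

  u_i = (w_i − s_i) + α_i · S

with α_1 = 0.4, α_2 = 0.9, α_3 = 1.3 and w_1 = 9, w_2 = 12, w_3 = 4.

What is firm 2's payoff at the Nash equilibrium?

∂u_i/∂s_i = α_i − 1, so firm i contributes w_i if α_i > 1, else 0.
α_i > 1 for i ∈ {3}; NE contributions (0, 0, 4), S = 4.
u_2 = (12 − 0) + 0.9·4 = 15.6.

15.6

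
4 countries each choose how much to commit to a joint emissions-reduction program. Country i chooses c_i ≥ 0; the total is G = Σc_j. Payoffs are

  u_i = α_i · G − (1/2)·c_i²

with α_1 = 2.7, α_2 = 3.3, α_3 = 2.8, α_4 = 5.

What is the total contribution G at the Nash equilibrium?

Country i's FOC: ∂u_i/∂c_i = α_i − c_i = 0, so c_i* = α_i.
NE contributions = (2.7, 3.3, 2.8, 5); G = 13.8.

13.8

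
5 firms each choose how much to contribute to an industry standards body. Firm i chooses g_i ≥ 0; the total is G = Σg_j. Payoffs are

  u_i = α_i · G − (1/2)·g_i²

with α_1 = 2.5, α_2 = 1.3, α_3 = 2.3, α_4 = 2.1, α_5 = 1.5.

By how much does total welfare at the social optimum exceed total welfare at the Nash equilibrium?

151.08

Firm i's FOC: ∂u_i/∂g_i = α_i − g_i = 0, so g_i* = α_i.
NE contributions = (2.5, 1.3, 2.3, 2.1, 1.5); G = 9.7.
W^NE = (Σα)·G − ½Σα_i² = 9.7² − ½·19.89 = 84.145.
Planner sets g_i = Σα_j = 9.7 for every i, so G^SO = 5·9.7 = 48.5.
W^SO = (Σα)·G^SO − ½·5·(Σα)² = (5/2)·9.7² = 235.225.
Deadweight loss = W^SO − W^NE = 151.08.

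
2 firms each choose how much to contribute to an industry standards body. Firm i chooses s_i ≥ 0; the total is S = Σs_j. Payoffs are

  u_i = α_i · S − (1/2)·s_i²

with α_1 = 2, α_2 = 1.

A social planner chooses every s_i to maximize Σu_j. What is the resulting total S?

Planner FOC: ∂(Σu_j)/∂s_i = (Σα_j) − s_i = 0, so s_i^SO = Σα_j = 3 for every i; S^SO = 6.

6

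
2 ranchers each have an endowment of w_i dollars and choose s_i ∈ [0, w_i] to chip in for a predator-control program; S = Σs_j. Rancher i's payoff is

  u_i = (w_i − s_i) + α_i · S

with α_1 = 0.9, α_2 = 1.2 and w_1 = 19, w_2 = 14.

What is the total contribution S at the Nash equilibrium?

∂u_i/∂s_i = α_i − 1, so rancher i contributes w_i if α_i > 1, else 0.
α_i > 1 for i ∈ {2}; NE contributions (0, 14), S = 14.

14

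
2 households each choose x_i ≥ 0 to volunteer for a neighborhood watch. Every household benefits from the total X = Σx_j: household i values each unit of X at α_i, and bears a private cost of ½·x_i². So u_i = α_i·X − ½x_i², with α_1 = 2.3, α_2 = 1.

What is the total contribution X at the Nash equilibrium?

3.3

Household i's FOC: ∂u_i/∂x_i = α_i − x_i = 0, so x_i* = α_i.
NE contributions = (2.3, 1); X = 3.3.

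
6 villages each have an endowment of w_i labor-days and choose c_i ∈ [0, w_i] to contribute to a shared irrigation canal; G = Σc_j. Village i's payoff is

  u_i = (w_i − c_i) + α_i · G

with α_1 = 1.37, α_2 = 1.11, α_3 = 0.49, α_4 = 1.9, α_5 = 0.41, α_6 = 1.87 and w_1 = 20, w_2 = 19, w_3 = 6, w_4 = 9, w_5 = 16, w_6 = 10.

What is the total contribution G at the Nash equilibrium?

∂u_i/∂c_i = α_i − 1, so village i contributes w_i if α_i > 1, else 0.
α_i > 1 for i ∈ {1, 2, 4, 6}; NE contributions (20, 19, 0, 9, 0, 10), G = 58.

58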